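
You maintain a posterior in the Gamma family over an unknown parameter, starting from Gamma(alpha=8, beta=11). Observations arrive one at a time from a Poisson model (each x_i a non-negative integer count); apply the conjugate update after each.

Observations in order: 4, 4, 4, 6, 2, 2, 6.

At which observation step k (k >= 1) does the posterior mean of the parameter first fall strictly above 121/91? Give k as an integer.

k = 3

obs 1: x=4 → posterior Gamma(12, 12)
obs 2: x=4 → posterior Gamma(16, 13)
obs 3: x=4 → posterior Gamma(20, 14)
obs 4: x=6 → posterior Gamma(26, 15)
obs 5: x=2 → posterior Gamma(28, 16)
obs 6: x=2 → posterior Gamma(30, 17)
obs 7: x=6 → posterior Gamma(36, 18)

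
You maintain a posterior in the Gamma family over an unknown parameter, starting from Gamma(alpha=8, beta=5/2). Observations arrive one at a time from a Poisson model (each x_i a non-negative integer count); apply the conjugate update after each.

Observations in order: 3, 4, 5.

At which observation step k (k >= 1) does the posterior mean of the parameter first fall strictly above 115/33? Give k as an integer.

k = 3

obs 1: x=3 → posterior Gamma(11, 7/2)
obs 2: x=4 → posterior Gamma(15, 9/2)
obs 3: x=5 → posterior Gamma(20, 11/2)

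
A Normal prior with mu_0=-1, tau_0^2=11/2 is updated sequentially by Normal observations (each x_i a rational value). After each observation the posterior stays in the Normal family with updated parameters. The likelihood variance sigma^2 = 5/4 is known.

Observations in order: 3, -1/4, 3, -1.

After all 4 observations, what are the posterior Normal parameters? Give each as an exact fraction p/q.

mu_0=199/186, tau_0^2=55/186

obs 1: x=3 → posterior Normal(61/27, 55/54)
obs 2: x=-1/4 → posterior Normal(111/98, 55/98)
obs 3: x=3 → posterior Normal(243/142, 55/142)
obs 4: x=-1 → posterior Normal(199/186, 55/186)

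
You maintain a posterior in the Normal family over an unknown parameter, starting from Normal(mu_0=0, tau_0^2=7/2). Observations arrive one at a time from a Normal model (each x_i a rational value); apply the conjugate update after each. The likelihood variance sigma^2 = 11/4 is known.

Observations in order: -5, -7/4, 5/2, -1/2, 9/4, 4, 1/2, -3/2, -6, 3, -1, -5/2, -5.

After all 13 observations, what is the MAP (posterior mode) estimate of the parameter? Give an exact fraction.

obs 1: x=-5 → posterior Normal(-14/5, 77/50)
obs 2: x=-7/4 → posterior Normal(-63/26, 77/78)
obs 3: x=5/2 → posterior Normal(-119/106, 77/106)
obs 4: x=-1/2 → posterior Normal(-133/134, 77/134)
obs 5: x=9/4 → posterior Normal(-35/81, 77/162)
obs 6: x=4 → posterior Normal(21/95, 77/190)
obs 7: x=1/2 → posterior Normal(28/109, 77/218)
obs 8: x=-3/2 → posterior Normal(7/123, 77/246)
obs 9: x=-6 → posterior Normal(-77/137, 77/274)
obs 10: x=3 → posterior Normal(-35/151, 77/302)
obs 11: x=-1 → posterior Normal(-49/165, 7/30)
obs 12: x=-5/2 → posterior Normal(-84/179, 77/358)
obs 13: x=-5 → posterior Normal(-154/193, 77/386)

-154/193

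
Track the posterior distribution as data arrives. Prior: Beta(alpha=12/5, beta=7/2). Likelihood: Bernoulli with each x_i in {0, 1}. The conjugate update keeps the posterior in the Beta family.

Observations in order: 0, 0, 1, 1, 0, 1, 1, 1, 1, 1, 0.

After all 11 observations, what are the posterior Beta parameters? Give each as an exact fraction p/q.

alpha=47/5, beta=15/2

obs 1: x=0 → posterior Beta(12/5, 9/2)
obs 2: x=0 → posterior Beta(12/5, 11/2)
obs 3: x=1 → posterior Beta(17/5, 11/2)
obs 4: x=1 → posterior Beta(22/5, 11/2)
obs 5: x=0 → posterior Beta(22/5, 13/2)
obs 6: x=1 → posterior Beta(27/5, 13/2)
obs 7: x=1 → posterior Beta(32/5, 13/2)
obs 8: x=1 → posterior Beta(37/5, 13/2)
obs 9: x=1 → posterior Beta(42/5, 13/2)
obs 10: x=1 → posterior Beta(47/5, 13/2)
obs 11: x=0 → posterior Beta(47/5, 15/2)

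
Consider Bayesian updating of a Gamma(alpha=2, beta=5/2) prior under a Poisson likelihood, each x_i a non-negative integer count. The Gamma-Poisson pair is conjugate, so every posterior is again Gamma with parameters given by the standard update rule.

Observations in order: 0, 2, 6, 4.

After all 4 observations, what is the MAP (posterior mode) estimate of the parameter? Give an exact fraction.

2

obs 1: x=0 → posterior Gamma(2, 7/2)
obs 2: x=2 → posterior Gamma(4, 9/2)
obs 3: x=6 → posterior Gamma(10, 11/2)
obs 4: x=4 → posterior Gamma(14, 13/2)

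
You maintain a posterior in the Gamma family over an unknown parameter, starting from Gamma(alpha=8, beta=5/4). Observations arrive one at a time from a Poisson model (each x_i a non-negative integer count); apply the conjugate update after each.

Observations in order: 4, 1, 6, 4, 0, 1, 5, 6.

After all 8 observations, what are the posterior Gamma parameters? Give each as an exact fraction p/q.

obs 1: x=4 → posterior Gamma(12, 9/4)
obs 2: x=1 → posterior Gamma(13, 13/4)
obs 3: x=6 → posterior Gamma(19, 17/4)
obs 4: x=4 → posterior Gamma(23, 21/4)
obs 5: x=0 → posterior Gamma(23, 25/4)
obs 6: x=1 → posterior Gamma(24, 29/4)
obs 7: x=5 → posterior Gamma(29, 33/4)
obs 8: x=6 → posterior Gamma(35, 37/4)

alpha=35, beta=37/4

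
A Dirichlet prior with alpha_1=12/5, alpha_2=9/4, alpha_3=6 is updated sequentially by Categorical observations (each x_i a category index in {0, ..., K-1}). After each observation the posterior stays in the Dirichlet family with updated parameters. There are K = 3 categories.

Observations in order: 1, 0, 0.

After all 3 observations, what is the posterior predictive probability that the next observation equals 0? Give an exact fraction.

88/273

obs 1: x=1 → posterior Dirichlet(12/5, 13/4, 6)
obs 2: x=0 → posterior Dirichlet(17/5, 13/4, 6)
obs 3: x=0 → posterior Dirichlet(22/5, 13/4, 6)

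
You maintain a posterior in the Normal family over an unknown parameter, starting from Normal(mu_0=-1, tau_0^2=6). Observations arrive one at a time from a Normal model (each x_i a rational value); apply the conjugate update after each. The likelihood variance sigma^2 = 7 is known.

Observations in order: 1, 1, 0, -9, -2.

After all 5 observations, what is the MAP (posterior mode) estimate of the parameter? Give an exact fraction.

obs 1: x=1 → posterior Normal(-1/13, 42/13)
obs 2: x=1 → posterior Normal(5/19, 42/19)
obs 3: x=0 → posterior Normal(1/5, 42/25)
obs 4: x=-9 → posterior Normal(-49/31, 42/31)
obs 5: x=-2 → posterior Normal(-61/37, 42/37)

-61/37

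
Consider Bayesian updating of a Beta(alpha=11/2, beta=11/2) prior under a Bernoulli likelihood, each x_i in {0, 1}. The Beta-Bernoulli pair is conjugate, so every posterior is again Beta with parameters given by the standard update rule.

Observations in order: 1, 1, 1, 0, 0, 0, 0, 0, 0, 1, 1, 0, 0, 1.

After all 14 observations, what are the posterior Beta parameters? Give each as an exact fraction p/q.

alpha=23/2, beta=27/2

obs 1: x=1 → posterior Beta(13/2, 11/2)
obs 2: x=1 → posterior Beta(15/2, 11/2)
obs 3: x=1 → posterior Beta(17/2, 11/2)
obs 4: x=0 → posterior Beta(17/2, 13/2)
obs 5: x=0 → posterior Beta(17/2, 15/2)
obs 6: x=0 → posterior Beta(17/2, 17/2)
obs 7: x=0 → posterior Beta(17/2, 19/2)
obs 8: x=0 → posterior Beta(17/2, 21/2)
obs 9: x=0 → posterior Beta(17/2, 23/2)
obs 10: x=1 → posterior Beta(19/2, 23/2)
obs 11: x=1 → posterior Beta(21/2, 23/2)
obs 12: x=0 → posterior Beta(21/2, 25/2)
obs 13: x=0 → posterior Beta(21/2, 27/2)
obs 14: x=1 → posterior Beta(23/2, 27/2)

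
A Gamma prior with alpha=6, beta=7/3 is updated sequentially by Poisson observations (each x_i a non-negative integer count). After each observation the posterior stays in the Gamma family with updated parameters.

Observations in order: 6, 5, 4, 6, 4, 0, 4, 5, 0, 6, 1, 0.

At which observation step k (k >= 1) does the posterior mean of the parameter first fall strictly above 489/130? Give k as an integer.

obs 1: x=6 → posterior Gamma(12, 10/3)
obs 2: x=5 → posterior Gamma(17, 13/3)
obs 3: x=4 → posterior Gamma(21, 16/3)
obs 4: x=6 → posterior Gamma(27, 19/3)
obs 5: x=4 → posterior Gamma(31, 22/3)
obs 6: x=0 → posterior Gamma(31, 25/3)
obs 7: x=4 → posterior Gamma(35, 28/3)
obs 8: x=5 → posterior Gamma(40, 31/3)
obs 9: x=0 → posterior Gamma(40, 34/3)
obs 10: x=6 → posterior Gamma(46, 37/3)
obs 11: x=1 → posterior Gamma(47, 40/3)
obs 12: x=0 → posterior Gamma(47, 43/3)

k = 2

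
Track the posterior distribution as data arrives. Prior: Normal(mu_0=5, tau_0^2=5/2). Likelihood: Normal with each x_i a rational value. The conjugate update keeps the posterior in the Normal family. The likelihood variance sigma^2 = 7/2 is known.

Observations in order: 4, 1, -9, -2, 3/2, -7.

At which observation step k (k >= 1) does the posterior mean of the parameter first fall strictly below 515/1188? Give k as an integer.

k = 4

obs 1: x=4 → posterior Normal(55/12, 35/24)
obs 2: x=1 → posterior Normal(60/17, 35/34)
obs 3: x=-9 → posterior Normal(15/22, 35/44)
obs 4: x=-2 → posterior Normal(5/27, 35/54)
obs 5: x=3/2 → posterior Normal(25/64, 35/64)
obs 6: x=-7 → posterior Normal(-45/74, 35/74)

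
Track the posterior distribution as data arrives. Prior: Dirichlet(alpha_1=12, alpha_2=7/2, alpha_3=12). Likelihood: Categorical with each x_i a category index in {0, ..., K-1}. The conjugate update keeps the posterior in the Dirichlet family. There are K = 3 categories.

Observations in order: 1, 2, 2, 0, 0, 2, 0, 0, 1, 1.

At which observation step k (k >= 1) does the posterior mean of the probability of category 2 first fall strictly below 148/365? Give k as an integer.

obs 1: x=1 → posterior Dirichlet(12, 9/2, 12)
obs 2: x=2 → posterior Dirichlet(12, 9/2, 13)
obs 3: x=2 → posterior Dirichlet(12, 9/2, 14)
obs 4: x=0 → posterior Dirichlet(13, 9/2, 14)
obs 5: x=0 → posterior Dirichlet(14, 9/2, 14)
obs 6: x=2 → posterior Dirichlet(14, 9/2, 15)
obs 7: x=0 → posterior Dirichlet(15, 9/2, 15)
obs 8: x=0 → posterior Dirichlet(16, 9/2, 15)
obs 9: x=1 → posterior Dirichlet(16, 11/2, 15)
obs 10: x=1 → posterior Dirichlet(16, 13/2, 15)

k = 10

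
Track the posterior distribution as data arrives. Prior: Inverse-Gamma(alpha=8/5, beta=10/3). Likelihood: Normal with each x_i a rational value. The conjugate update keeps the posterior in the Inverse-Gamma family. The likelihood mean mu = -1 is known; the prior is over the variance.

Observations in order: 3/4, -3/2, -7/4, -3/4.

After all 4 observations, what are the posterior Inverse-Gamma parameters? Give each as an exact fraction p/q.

obs 1: x=3/4 → posterior Inverse-Gamma(21/10, 467/96)
obs 2: x=-3/2 → posterior Inverse-Gamma(13/5, 479/96)
obs 3: x=-7/4 → posterior Inverse-Gamma(31/10, 253/48)
obs 4: x=-3/4 → posterior Inverse-Gamma(18/5, 509/96)

alpha=18/5, beta=509/96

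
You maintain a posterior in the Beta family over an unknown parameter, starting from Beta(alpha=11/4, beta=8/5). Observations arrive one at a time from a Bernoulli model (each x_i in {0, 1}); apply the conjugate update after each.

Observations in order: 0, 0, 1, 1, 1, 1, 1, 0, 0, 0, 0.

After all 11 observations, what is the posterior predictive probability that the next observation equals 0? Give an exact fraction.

152/307

obs 1: x=0 → posterior Beta(11/4, 13/5)
obs 2: x=0 → posterior Beta(11/4, 18/5)
obs 3: x=1 → posterior Beta(15/4, 18/5)
obs 4: x=1 → posterior Beta(19/4, 18/5)
obs 5: x=1 → posterior Beta(23/4, 18/5)
obs 6: x=1 → posterior Beta(27/4, 18/5)
obs 7: x=1 → posterior Beta(31/4, 18/5)
obs 8: x=0 → posterior Beta(31/4, 23/5)
obs 9: x=0 → posterior Beta(31/4, 28/5)
obs 10: x=0 → posterior Beta(31/4, 33/5)
obs 11: x=0 → posterior Beta(31/4, 38/5)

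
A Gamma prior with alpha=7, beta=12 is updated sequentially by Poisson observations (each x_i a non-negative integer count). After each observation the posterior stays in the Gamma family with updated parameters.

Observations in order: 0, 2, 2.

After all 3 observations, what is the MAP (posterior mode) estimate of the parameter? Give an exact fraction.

2/3

obs 1: x=0 → posterior Gamma(7, 13)
obs 2: x=2 → posterior Gamma(9, 14)
obs 3: x=2 → posterior Gamma(11, 15)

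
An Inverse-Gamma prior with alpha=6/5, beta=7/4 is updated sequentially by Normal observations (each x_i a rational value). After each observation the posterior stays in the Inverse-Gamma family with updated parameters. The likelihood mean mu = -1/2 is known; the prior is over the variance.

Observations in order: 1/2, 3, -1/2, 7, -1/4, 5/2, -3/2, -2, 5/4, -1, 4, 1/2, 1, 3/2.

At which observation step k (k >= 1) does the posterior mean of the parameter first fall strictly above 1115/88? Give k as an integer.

k = 4

obs 1: x=1/2 → posterior Inverse-Gamma(17/10, 9/4)
obs 2: x=3 → posterior Inverse-Gamma(11/5, 67/8)
obs 3: x=-1/2 → posterior Inverse-Gamma(27/10, 67/8)
obs 4: x=7 → posterior Inverse-Gamma(16/5, 73/2)
obs 5: x=-1/4 → posterior Inverse-Gamma(37/10, 1169/32)
obs 6: x=5/2 → posterior Inverse-Gamma(21/5, 1313/32)
obs 7: x=-3/2 → posterior Inverse-Gamma(47/10, 1329/32)
obs 8: x=-2 → posterior Inverse-Gamma(26/5, 1365/32)
obs 9: x=5/4 → posterior Inverse-Gamma(57/10, 707/16)
obs 10: x=-1 → posterior Inverse-Gamma(31/5, 709/16)
obs 11: x=4 → posterior Inverse-Gamma(67/10, 871/16)
obs 12: x=1/2 → posterior Inverse-Gamma(36/5, 879/16)
obs 13: x=1 → posterior Inverse-Gamma(77/10, 897/16)
obs 14: x=3/2 → posterior Inverse-Gamma(41/5, 929/16)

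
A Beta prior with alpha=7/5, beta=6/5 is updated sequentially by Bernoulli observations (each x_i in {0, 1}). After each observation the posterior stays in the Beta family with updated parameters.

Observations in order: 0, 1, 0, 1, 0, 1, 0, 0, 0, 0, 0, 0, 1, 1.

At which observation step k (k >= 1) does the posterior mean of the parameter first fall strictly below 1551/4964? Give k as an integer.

k = 12

obs 1: x=0 → posterior Beta(7/5, 11/5)
obs 2: x=1 → posterior Beta(12/5, 11/5)
obs 3: x=0 → posterior Beta(12/5, 16/5)
obs 4: x=1 → posterior Beta(17/5, 16/5)
obs 5: x=0 → posterior Beta(17/5, 21/5)
obs 6: x=1 → posterior Beta(22/5, 21/5)
obs 7: x=0 → posterior Beta(22/5, 26/5)
obs 8: x=0 → posterior Beta(22/5, 31/5)
obs 9: x=0 → posterior Beta(22/5, 36/5)
obs 10: x=0 → posterior Beta(22/5, 41/5)
obs 11: x=0 → posterior Beta(22/5, 46/5)
obs 12: x=0 → posterior Beta(22/5, 51/5)
obs 13: x=1 → posterior Beta(27/5, 51/5)
obs 14: x=1 → posterior Beta(32/5, 51/5)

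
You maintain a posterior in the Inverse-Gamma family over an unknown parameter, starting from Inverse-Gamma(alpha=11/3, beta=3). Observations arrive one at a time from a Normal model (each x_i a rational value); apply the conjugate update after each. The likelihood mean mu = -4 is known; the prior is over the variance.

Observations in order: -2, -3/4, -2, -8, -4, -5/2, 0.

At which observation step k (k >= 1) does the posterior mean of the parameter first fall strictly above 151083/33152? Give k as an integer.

k = 7

obs 1: x=-2 → posterior Inverse-Gamma(25/6, 5)
obs 2: x=-3/4 → posterior Inverse-Gamma(14/3, 329/32)
obs 3: x=-2 → posterior Inverse-Gamma(31/6, 393/32)
obs 4: x=-8 → posterior Inverse-Gamma(17/3, 649/32)
obs 5: x=-4 → posterior Inverse-Gamma(37/6, 649/32)
obs 6: x=-5/2 → posterior Inverse-Gamma(20/3, 685/32)
obs 7: x=0 → posterior Inverse-Gamma(43/6, 941/32)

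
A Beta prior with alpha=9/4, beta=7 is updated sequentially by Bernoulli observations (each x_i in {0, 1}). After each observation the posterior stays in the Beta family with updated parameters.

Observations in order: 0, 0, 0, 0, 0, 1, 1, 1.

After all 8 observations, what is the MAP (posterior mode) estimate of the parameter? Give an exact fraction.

17/61

obs 1: x=0 → posterior Beta(9/4, 8)
obs 2: x=0 → posterior Beta(9/4, 9)
obs 3: x=0 → posterior Beta(9/4, 10)
obs 4: x=0 → posterior Beta(9/4, 11)
obs 5: x=0 → posterior Beta(9/4, 12)
obs 6: x=1 → posterior Beta(13/4, 12)
obs 7: x=1 → posterior Beta(17/4, 12)
obs 8: x=1 → posterior Beta(21/4, 12)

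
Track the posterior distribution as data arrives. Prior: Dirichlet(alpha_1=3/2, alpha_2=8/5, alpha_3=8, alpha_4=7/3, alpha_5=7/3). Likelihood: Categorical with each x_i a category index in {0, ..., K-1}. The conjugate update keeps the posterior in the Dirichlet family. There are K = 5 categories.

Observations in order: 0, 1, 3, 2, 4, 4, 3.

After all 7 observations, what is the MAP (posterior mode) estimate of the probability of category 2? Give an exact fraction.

240/533

obs 1: x=0 → posterior Dirichlet(5/2, 8/5, 8, 7/3, 7/3)
obs 2: x=1 → posterior Dirichlet(5/2, 13/5, 8, 7/3, 7/3)
obs 3: x=3 → posterior Dirichlet(5/2, 13/5, 8, 10/3, 7/3)
obs 4: x=2 → posterior Dirichlet(5/2, 13/5, 9, 10/3, 7/3)
obs 5: x=4 → posterior Dirichlet(5/2, 13/5, 9, 10/3, 10/3)
obs 6: x=4 → posterior Dirichlet(5/2, 13/5, 9, 10/3, 13/3)
obs 7: x=3 → posterior Dirichlet(5/2, 13/5, 9, 13/3, 13/3)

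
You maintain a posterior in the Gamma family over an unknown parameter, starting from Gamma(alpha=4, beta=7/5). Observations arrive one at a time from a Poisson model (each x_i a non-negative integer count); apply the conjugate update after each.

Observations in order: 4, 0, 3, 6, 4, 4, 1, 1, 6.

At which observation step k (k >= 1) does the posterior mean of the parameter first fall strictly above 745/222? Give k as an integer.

obs 1: x=4 → posterior Gamma(8, 12/5)
obs 2: x=0 → posterior Gamma(8, 17/5)
obs 3: x=3 → posterior Gamma(11, 22/5)
obs 4: x=6 → posterior Gamma(17, 27/5)
obs 5: x=4 → posterior Gamma(21, 32/5)
obs 6: x=4 → posterior Gamma(25, 37/5)
obs 7: x=1 → posterior Gamma(26, 42/5)
obs 8: x=1 → posterior Gamma(27, 47/5)
obs 9: x=6 → posterior Gamma(33, 52/5)

k = 6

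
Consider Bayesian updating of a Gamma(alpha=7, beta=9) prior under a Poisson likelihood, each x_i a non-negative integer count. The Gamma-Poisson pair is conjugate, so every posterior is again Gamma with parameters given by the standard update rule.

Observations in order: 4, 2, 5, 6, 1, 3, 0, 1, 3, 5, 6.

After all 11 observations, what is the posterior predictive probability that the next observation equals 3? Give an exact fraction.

416055199950438400000000000000000000000000000000000000000000/2212923001991143995876986227697699118087095436762781153418307

obs 1: x=4 → posterior Gamma(11, 10)
obs 2: x=2 → posterior Gamma(13, 11)
obs 3: x=5 → posterior Gamma(18, 12)
obs 4: x=6 → posterior Gamma(24, 13)
obs 5: x=1 → posterior Gamma(25, 14)
obs 6: x=3 → posterior Gamma(28, 15)
obs 7: x=0 → posterior Gamma(28, 16)
obs 8: x=1 → posterior Gamma(29, 17)
obs 9: x=3 → posterior Gamma(32, 18)
obs 10: x=5 → posterior Gamma(37, 19)
obs 11: x=6 → posterior Gamma(43, 20)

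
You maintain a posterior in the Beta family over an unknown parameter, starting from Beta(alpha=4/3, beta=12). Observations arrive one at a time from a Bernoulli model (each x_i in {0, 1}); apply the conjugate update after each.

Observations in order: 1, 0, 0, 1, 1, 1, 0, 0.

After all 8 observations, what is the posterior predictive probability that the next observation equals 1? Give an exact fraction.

obs 1: x=1 → posterior Beta(7/3, 12)
obs 2: x=0 → posterior Beta(7/3, 13)
obs 3: x=0 → posterior Beta(7/3, 14)
obs 4: x=1 → posterior Beta(10/3, 14)
obs 5: x=1 → posterior Beta(13/3, 14)
obs 6: x=1 → posterior Beta(16/3, 14)
obs 7: x=0 → posterior Beta(16/3, 15)
obs 8: x=0 → posterior Beta(16/3, 16)

1/4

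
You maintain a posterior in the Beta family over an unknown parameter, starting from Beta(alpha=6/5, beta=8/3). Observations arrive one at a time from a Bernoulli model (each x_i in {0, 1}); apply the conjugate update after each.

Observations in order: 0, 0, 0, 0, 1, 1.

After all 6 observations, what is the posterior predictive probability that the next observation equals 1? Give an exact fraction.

12/37

obs 1: x=0 → posterior Beta(6/5, 11/3)
obs 2: x=0 → posterior Beta(6/5, 14/3)
obs 3: x=0 → posterior Beta(6/5, 17/3)
obs 4: x=0 → posterior Beta(6/5, 20/3)
obs 5: x=1 → posterior Beta(11/5, 20/3)
obs 6: x=1 → posterior Beta(16/5, 20/3)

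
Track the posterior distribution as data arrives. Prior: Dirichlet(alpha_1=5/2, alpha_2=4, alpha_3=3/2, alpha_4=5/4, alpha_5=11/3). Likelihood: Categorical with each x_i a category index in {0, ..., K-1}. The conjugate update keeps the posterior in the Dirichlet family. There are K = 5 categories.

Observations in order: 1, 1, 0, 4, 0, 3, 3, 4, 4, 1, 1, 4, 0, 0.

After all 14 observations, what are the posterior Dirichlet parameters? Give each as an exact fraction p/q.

alpha_1=13/2, alpha_2=8, alpha_3=3/2, alpha_4=13/4, alpha_5=23/3

obs 1: x=1 → posterior Dirichlet(5/2, 5, 3/2, 5/4, 11/3)
obs 2: x=1 → posterior Dirichlet(5/2, 6, 3/2, 5/4, 11/3)
obs 3: x=0 → posterior Dirichlet(7/2, 6, 3/2, 5/4, 11/3)
obs 4: x=4 → posterior Dirichlet(7/2, 6, 3/2, 5/4, 14/3)
obs 5: x=0 → posterior Dirichlet(9/2, 6, 3/2, 5/4, 14/3)
obs 6: x=3 → posterior Dirichlet(9/2, 6, 3/2, 9/4, 14/3)
obs 7: x=3 → posterior Dirichlet(9/2, 6, 3/2, 13/4, 14/3)
obs 8: x=4 → posterior Dirichlet(9/2, 6, 3/2, 13/4, 17/3)
obs 9: x=4 → posterior Dirichlet(9/2, 6, 3/2, 13/4, 20/3)
obs 10: x=1 → posterior Dirichlet(9/2, 7, 3/2, 13/4, 20/3)
obs 11: x=1 → posterior Dirichlet(9/2, 8, 3/2, 13/4, 20/3)
obs 12: x=4 → posterior Dirichlet(9/2, 8, 3/2, 13/4, 23/3)
obs 13: x=0 → posterior Dirichlet(11/2, 8, 3/2, 13/4, 23/3)
obs 14: x=0 → posterior Dirichlet(13/2, 8, 3/2, 13/4, 23/3)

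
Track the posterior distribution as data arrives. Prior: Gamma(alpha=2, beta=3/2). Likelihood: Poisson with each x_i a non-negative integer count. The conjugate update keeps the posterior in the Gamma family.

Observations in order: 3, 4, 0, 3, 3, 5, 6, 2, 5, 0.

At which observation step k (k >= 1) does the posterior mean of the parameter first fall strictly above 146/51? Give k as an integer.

obs 1: x=3 → posterior Gamma(5, 5/2)
obs 2: x=4 → posterior Gamma(9, 7/2)
obs 3: x=0 → posterior Gamma(9, 9/2)
obs 4: x=3 → posterior Gamma(12, 11/2)
obs 5: x=3 → posterior Gamma(15, 13/2)
obs 6: x=5 → posterior Gamma(20, 15/2)
obs 7: x=6 → posterior Gamma(26, 17/2)
obs 8: x=2 → posterior Gamma(28, 19/2)
obs 9: x=5 → posterior Gamma(33, 21/2)
obs 10: x=0 → posterior Gamma(33, 23/2)

k = 7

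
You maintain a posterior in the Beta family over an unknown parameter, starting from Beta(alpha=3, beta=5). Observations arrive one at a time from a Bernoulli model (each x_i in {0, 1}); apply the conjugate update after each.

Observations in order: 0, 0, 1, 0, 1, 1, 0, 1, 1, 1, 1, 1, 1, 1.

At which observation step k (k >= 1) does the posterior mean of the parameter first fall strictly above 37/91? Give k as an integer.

obs 1: x=0 → posterior Beta(3, 6)
obs 2: x=0 → posterior Beta(3, 7)
obs 3: x=1 → posterior Beta(4, 7)
obs 4: x=0 → posterior Beta(4, 8)
obs 5: x=1 → posterior Beta(5, 8)
obs 6: x=1 → posterior Beta(6, 8)
obs 7: x=0 → posterior Beta(6, 9)
obs 8: x=1 → posterior Beta(7, 9)
obs 9: x=1 → posterior Beta(8, 9)
obs 10: x=1 → posterior Beta(9, 9)
obs 11: x=1 → posterior Beta(10, 9)
obs 12: x=1 → posterior Beta(11, 9)
obs 13: x=1 → posterior Beta(12, 9)
obs 14: x=1 → posterior Beta(13, 9)

k = 6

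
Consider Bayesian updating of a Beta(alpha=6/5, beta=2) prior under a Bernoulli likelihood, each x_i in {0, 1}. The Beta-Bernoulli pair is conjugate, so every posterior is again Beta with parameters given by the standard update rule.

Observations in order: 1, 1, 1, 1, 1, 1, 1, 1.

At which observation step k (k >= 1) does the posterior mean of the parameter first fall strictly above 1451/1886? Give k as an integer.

obs 1: x=1 → posterior Beta(11/5, 2)
obs 2: x=1 → posterior Beta(16/5, 2)
obs 3: x=1 → posterior Beta(21/5, 2)
obs 4: x=1 → posterior Beta(26/5, 2)
obs 5: x=1 → posterior Beta(31/5, 2)
obs 6: x=1 → posterior Beta(36/5, 2)
obs 7: x=1 → posterior Beta(41/5, 2)
obs 8: x=1 → posterior Beta(46/5, 2)

k = 6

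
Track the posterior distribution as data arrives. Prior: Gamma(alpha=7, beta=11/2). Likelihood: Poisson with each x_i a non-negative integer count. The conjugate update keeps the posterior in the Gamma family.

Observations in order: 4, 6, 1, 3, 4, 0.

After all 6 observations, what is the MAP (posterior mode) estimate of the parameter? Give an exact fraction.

obs 1: x=4 → posterior Gamma(11, 13/2)
obs 2: x=6 → posterior Gamma(17, 15/2)
obs 3: x=1 → posterior Gamma(18, 17/2)
obs 4: x=3 → posterior Gamma(21, 19/2)
obs 5: x=4 → posterior Gamma(25, 21/2)
obs 6: x=0 → posterior Gamma(25, 23/2)

48/23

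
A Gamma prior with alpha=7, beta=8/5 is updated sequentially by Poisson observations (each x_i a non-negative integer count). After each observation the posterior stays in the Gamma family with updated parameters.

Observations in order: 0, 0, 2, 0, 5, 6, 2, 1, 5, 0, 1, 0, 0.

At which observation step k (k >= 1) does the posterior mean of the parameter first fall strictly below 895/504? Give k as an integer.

k = 4

obs 1: x=0 → posterior Gamma(7, 13/5)
obs 2: x=0 → posterior Gamma(7, 18/5)
obs 3: x=2 → posterior Gamma(9, 23/5)
obs 4: x=0 → posterior Gamma(9, 28/5)
obs 5: x=5 → posterior Gamma(14, 33/5)
obs 6: x=6 → posterior Gamma(20, 38/5)
obs 7: x=2 → posterior Gamma(22, 43/5)
obs 8: x=1 → posterior Gamma(23, 48/5)
obs 9: x=5 → posterior Gamma(28, 53/5)
obs 10: x=0 → posterior Gamma(28, 58/5)
obs 11: x=1 → posterior Gamma(29, 63/5)
obs 12: x=0 → posterior Gamma(29, 68/5)
obs 13: x=0 → posterior Gamma(29, 73/5)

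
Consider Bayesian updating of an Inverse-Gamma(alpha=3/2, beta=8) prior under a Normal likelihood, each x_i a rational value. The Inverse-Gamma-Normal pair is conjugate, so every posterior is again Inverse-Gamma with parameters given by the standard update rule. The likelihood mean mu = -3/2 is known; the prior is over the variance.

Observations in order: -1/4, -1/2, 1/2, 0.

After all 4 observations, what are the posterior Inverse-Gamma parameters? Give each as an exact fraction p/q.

alpha=7/2, beta=397/32

obs 1: x=-1/4 → posterior Inverse-Gamma(2, 281/32)
obs 2: x=-1/2 → posterior Inverse-Gamma(5/2, 297/32)
obs 3: x=1/2 → posterior Inverse-Gamma(3, 361/32)
obs 4: x=0 → posterior Inverse-Gamma(7/2, 397/32)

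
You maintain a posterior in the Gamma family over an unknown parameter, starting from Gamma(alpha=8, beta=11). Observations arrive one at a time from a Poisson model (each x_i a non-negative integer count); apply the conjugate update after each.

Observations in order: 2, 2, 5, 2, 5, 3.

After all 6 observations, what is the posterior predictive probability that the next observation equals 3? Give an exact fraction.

338545398400243722365247752665341019/2528731089327963353099650821015994368

obs 1: x=2 → posterior Gamma(10, 12)
obs 2: x=2 → posterior Gamma(12, 13)
obs 3: x=5 → posterior Gamma(17, 14)
obs 4: x=2 → posterior Gamma(19, 15)
obs 5: x=5 → posterior Gamma(24, 16)
obs 6: x=3 → posterior Gamma(27, 17)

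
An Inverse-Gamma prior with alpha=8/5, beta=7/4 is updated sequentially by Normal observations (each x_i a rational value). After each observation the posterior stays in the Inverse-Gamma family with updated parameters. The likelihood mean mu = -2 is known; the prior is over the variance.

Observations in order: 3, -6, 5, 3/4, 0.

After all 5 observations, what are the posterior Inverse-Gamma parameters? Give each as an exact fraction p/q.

alpha=41/10, beta=1681/32

obs 1: x=3 → posterior Inverse-Gamma(21/10, 57/4)
obs 2: x=-6 → posterior Inverse-Gamma(13/5, 89/4)
obs 3: x=5 → posterior Inverse-Gamma(31/10, 187/4)
obs 4: x=3/4 → posterior Inverse-Gamma(18/5, 1617/32)
obs 5: x=0 → posterior Inverse-Gamma(41/10, 1681/32)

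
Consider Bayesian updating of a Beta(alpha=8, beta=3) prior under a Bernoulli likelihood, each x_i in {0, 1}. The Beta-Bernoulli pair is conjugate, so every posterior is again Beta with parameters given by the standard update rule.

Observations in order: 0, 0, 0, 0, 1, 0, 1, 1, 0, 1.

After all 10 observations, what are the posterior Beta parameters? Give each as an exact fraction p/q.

alpha=12, beta=9

obs 1: x=0 → posterior Beta(8, 4)
obs 2: x=0 → posterior Beta(8, 5)
obs 3: x=0 → posterior Beta(8, 6)
obs 4: x=0 → posterior Beta(8, 7)
obs 5: x=1 → posterior Beta(9, 7)
obs 6: x=0 → posterior Beta(9, 8)
obs 7: x=1 → posterior Beta(10, 8)
obs 8: x=1 → posterior Beta(11, 8)
obs 9: x=0 → posterior Beta(11, 9)
obs 10: x=1 → posterior Beta(12, 9)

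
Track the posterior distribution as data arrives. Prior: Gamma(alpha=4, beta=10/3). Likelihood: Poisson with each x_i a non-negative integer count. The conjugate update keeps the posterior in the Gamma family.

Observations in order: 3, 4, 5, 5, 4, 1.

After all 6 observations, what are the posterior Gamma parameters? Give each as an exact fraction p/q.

obs 1: x=3 → posterior Gamma(7, 13/3)
obs 2: x=4 → posterior Gamma(11, 16/3)
obs 3: x=5 → posterior Gamma(16, 19/3)
obs 4: x=5 → posterior Gamma(21, 22/3)
obs 5: x=4 → posterior Gamma(25, 25/3)
obs 6: x=1 → posterior Gamma(26, 28/3)

alpha=26, beta=28/3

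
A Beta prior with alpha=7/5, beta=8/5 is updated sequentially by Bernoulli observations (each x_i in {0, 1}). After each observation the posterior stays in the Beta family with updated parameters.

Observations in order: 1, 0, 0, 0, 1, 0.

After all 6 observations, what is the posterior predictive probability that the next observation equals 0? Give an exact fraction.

obs 1: x=1 → posterior Beta(12/5, 8/5)
obs 2: x=0 → posterior Beta(12/5, 13/5)
obs 3: x=0 → posterior Beta(12/5, 18/5)
obs 4: x=0 → posterior Beta(12/5, 23/5)
obs 5: x=1 → posterior Beta(17/5, 23/5)
obs 6: x=0 → posterior Beta(17/5, 28/5)

28/45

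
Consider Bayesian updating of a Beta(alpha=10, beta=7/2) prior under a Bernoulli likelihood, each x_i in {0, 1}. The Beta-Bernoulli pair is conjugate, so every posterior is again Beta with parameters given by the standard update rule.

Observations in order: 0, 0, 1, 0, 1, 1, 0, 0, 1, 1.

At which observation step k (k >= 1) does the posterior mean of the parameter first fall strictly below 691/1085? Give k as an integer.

k = 4

obs 1: x=0 → posterior Beta(10, 9/2)
obs 2: x=0 → posterior Beta(10, 11/2)
obs 3: x=1 → posterior Beta(11, 11/2)
obs 4: x=0 → posterior Beta(11, 13/2)
obs 5: x=1 → posterior Beta(12, 13/2)
obs 6: x=1 → posterior Beta(13, 13/2)
obs 7: x=0 → posterior Beta(13, 15/2)
obs 8: x=0 → posterior Beta(13, 17/2)
obs 9: x=1 → posterior Beta(14, 17/2)
obs 10: x=1 → posterior Beta(15, 17/2)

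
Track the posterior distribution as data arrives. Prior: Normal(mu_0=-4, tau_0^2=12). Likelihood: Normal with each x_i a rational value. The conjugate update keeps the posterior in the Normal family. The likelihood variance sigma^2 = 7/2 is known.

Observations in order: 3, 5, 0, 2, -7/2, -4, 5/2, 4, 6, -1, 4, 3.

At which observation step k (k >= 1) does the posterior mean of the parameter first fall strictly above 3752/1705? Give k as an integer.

k = 2

obs 1: x=3 → posterior Normal(44/31, 84/31)
obs 2: x=5 → posterior Normal(164/55, 84/55)
obs 3: x=0 → posterior Normal(164/79, 84/79)
obs 4: x=2 → posterior Normal(212/103, 84/103)
obs 5: x=-7/2 → posterior Normal(128/127, 84/127)
obs 6: x=-4 → posterior Normal(32/151, 84/151)
obs 7: x=5/2 → posterior Normal(92/175, 12/25)
obs 8: x=4 → posterior Normal(188/199, 84/199)
obs 9: x=6 → posterior Normal(332/223, 84/223)
obs 10: x=-1 → posterior Normal(308/247, 84/247)
obs 11: x=4 → posterior Normal(404/271, 84/271)
obs 12: x=3 → posterior Normal(476/295, 84/295)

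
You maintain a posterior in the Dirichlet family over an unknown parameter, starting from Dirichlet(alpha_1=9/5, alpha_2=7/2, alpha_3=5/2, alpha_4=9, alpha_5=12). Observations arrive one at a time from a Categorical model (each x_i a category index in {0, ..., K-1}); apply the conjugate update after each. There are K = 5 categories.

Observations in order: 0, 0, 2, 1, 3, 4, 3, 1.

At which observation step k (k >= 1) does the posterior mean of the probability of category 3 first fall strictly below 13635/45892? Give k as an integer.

obs 1: x=0 → posterior Dirichlet(14/5, 7/2, 5/2, 9, 12)
obs 2: x=0 → posterior Dirichlet(19/5, 7/2, 5/2, 9, 12)
obs 3: x=2 → posterior Dirichlet(19/5, 7/2, 7/2, 9, 12)
obs 4: x=1 → posterior Dirichlet(19/5, 9/2, 7/2, 9, 12)
obs 5: x=3 → posterior Dirichlet(19/5, 9/2, 7/2, 10, 12)
obs 6: x=4 → posterior Dirichlet(19/5, 9/2, 7/2, 10, 13)
obs 7: x=3 → posterior Dirichlet(19/5, 9/2, 7/2, 11, 13)
obs 8: x=1 → posterior Dirichlet(19/5, 11/2, 7/2, 11, 13)

k = 2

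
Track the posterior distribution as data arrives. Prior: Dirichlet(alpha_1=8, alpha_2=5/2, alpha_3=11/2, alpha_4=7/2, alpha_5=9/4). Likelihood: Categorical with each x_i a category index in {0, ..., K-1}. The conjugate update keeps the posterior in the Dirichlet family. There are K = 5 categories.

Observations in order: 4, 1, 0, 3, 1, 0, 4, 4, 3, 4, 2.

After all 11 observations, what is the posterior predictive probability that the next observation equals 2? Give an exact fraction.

obs 1: x=4 → posterior Dirichlet(8, 5/2, 11/2, 7/2, 13/4)
obs 2: x=1 → posterior Dirichlet(8, 7/2, 11/2, 7/2, 13/4)
obs 3: x=0 → posterior Dirichlet(9, 7/2, 11/2, 7/2, 13/4)
obs 4: x=3 → posterior Dirichlet(9, 7/2, 11/2, 9/2, 13/4)
obs 5: x=1 → posterior Dirichlet(9, 9/2, 11/2, 9/2, 13/4)
obs 6: x=0 → posterior Dirichlet(10, 9/2, 11/2, 9/2, 13/4)
obs 7: x=4 → posterior Dirichlet(10, 9/2, 11/2, 9/2, 17/4)
obs 8: x=4 → posterior Dirichlet(10, 9/2, 11/2, 9/2, 21/4)
obs 9: x=3 → posterior Dirichlet(10, 9/2, 11/2, 11/2, 21/4)
obs 10: x=4 → posterior Dirichlet(10, 9/2, 11/2, 11/2, 25/4)
obs 11: x=2 → posterior Dirichlet(10, 9/2, 13/2, 11/2, 25/4)

26/131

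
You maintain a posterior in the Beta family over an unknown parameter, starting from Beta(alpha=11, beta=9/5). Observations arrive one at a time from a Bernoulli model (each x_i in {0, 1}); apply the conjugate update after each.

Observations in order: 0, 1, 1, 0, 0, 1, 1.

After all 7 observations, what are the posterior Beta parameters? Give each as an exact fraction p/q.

obs 1: x=0 → posterior Beta(11, 14/5)
obs 2: x=1 → posterior Beta(12, 14/5)
obs 3: x=1 → posterior Beta(13, 14/5)
obs 4: x=0 → posterior Beta(13, 19/5)
obs 5: x=0 → posterior Beta(13, 24/5)
obs 6: x=1 → posterior Beta(14, 24/5)
obs 7: x=1 → posterior Beta(15, 24/5)

alpha=15, beta=24/5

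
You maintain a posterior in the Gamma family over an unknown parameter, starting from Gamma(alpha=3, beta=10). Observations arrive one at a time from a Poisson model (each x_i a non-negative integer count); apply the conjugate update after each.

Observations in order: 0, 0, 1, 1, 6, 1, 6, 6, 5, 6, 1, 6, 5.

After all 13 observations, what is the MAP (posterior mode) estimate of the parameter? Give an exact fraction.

obs 1: x=0 → posterior Gamma(3, 11)
obs 2: x=0 → posterior Gamma(3, 12)
obs 3: x=1 → posterior Gamma(4, 13)
obs 4: x=1 → posterior Gamma(5, 14)
obs 5: x=6 → posterior Gamma(11, 15)
obs 6: x=1 → posterior Gamma(12, 16)
obs 7: x=6 → posterior Gamma(18, 17)
obs 8: x=6 → posterior Gamma(24, 18)
obs 9: x=5 → posterior Gamma(29, 19)
obs 10: x=6 → posterior Gamma(35, 20)
obs 11: x=1 → posterior Gamma(36, 21)
obs 12: x=6 → posterior Gamma(42, 22)
obs 13: x=5 → posterior Gamma(47, 23)

2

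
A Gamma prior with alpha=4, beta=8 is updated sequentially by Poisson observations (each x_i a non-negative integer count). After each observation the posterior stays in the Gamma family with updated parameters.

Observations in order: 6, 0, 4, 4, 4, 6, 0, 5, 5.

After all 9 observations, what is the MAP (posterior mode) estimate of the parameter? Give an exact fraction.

37/17

obs 1: x=6 → posterior Gamma(10, 9)
obs 2: x=0 → posterior Gamma(10, 10)
obs 3: x=4 → posterior Gamma(14, 11)
obs 4: x=4 → posterior Gamma(18, 12)
obs 5: x=4 → posterior Gamma(22, 13)
obs 6: x=6 → posterior Gamma(28, 14)
obs 7: x=0 → posterior Gamma(28, 15)
obs 8: x=5 → posterior Gamma(33, 16)
obs 9: x=5 → posterior Gamma(38, 17)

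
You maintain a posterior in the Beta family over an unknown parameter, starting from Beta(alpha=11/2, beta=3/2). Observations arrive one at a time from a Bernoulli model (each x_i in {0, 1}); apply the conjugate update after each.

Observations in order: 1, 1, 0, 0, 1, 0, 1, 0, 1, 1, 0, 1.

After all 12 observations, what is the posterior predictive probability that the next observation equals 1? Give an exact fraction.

obs 1: x=1 → posterior Beta(13/2, 3/2)
obs 2: x=1 → posterior Beta(15/2, 3/2)
obs 3: x=0 → posterior Beta(15/2, 5/2)
obs 4: x=0 → posterior Beta(15/2, 7/2)
obs 5: x=1 → posterior Beta(17/2, 7/2)
obs 6: x=0 → posterior Beta(17/2, 9/2)
obs 7: x=1 → posterior Beta(19/2, 9/2)
obs 8: x=0 → posterior Beta(19/2, 11/2)
obs 9: x=1 → posterior Beta(21/2, 11/2)
obs 10: x=1 → posterior Beta(23/2, 11/2)
obs 11: x=0 → posterior Beta(23/2, 13/2)
obs 12: x=1 → posterior Beta(25/2, 13/2)

25/38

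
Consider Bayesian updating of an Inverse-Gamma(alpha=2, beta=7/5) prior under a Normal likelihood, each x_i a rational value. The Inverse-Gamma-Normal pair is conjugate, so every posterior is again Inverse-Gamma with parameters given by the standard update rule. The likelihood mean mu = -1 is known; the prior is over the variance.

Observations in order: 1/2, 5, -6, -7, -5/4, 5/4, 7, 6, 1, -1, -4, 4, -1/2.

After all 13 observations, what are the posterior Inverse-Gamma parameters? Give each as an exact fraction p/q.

obs 1: x=1/2 → posterior Inverse-Gamma(5/2, 101/40)
obs 2: x=5 → posterior Inverse-Gamma(3, 821/40)
obs 3: x=-6 → posterior Inverse-Gamma(7/2, 1321/40)
obs 4: x=-7 → posterior Inverse-Gamma(4, 2041/40)
obs 5: x=-5/4 → posterior Inverse-Gamma(9/2, 8169/160)
obs 6: x=5/4 → posterior Inverse-Gamma(5, 4287/80)
obs 7: x=7 → posterior Inverse-Gamma(11/2, 6847/80)
obs 8: x=6 → posterior Inverse-Gamma(6, 8807/80)
obs 9: x=1 → posterior Inverse-Gamma(13/2, 8967/80)
obs 10: x=-1 → posterior Inverse-Gamma(7, 8967/80)
obs 11: x=-4 → posterior Inverse-Gamma(15/2, 9327/80)
obs 12: x=4 → posterior Inverse-Gamma(8, 10327/80)
obs 13: x=-1/2 → posterior Inverse-Gamma(17/2, 10337/80)

alpha=17/2, beta=10337/80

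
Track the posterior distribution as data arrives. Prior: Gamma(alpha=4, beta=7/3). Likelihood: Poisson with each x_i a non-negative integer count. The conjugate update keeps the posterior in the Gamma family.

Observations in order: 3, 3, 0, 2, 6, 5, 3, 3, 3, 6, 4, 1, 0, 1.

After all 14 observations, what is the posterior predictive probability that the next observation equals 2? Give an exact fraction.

obs 1: x=3 → posterior Gamma(7, 10/3)
obs 2: x=3 → posterior Gamma(10, 13/3)
obs 3: x=0 → posterior Gamma(10, 16/3)
obs 4: x=2 → posterior Gamma(12, 19/3)
obs 5: x=6 → posterior Gamma(18, 22/3)
obs 6: x=5 → posterior Gamma(23, 25/3)
obs 7: x=3 → posterior Gamma(26, 28/3)
obs 8: x=3 → posterior Gamma(29, 31/3)
obs 9: x=3 → posterior Gamma(32, 34/3)
obs 10: x=6 → posterior Gamma(38, 37/3)
obs 11: x=4 → posterior Gamma(42, 40/3)
obs 12: x=1 → posterior Gamma(43, 43/3)
obs 13: x=0 → posterior Gamma(43, 46/3)
obs 14: x=1 → posterior Gamma(44, 49/3)

1041058728218372502466536010384563791291338601790501649251957003832564680028455/4316421146711385803582417909687318956806003994555824201070854891618279077445632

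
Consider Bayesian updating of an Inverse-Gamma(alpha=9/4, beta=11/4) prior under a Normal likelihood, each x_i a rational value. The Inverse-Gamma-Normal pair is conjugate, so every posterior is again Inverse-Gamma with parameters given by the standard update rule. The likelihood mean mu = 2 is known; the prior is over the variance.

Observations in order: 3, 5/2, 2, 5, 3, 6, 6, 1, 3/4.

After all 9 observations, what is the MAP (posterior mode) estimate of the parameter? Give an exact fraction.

obs 1: x=3 → posterior Inverse-Gamma(11/4, 13/4)
obs 2: x=5/2 → posterior Inverse-Gamma(13/4, 27/8)
obs 3: x=2 → posterior Inverse-Gamma(15/4, 27/8)
obs 4: x=5 → posterior Inverse-Gamma(17/4, 63/8)
obs 5: x=3 → posterior Inverse-Gamma(19/4, 67/8)
obs 6: x=6 → posterior Inverse-Gamma(21/4, 131/8)
obs 7: x=6 → posterior Inverse-Gamma(23/4, 195/8)
obs 8: x=1 → posterior Inverse-Gamma(25/4, 199/8)
obs 9: x=3/4 → posterior Inverse-Gamma(27/4, 821/32)

821/248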